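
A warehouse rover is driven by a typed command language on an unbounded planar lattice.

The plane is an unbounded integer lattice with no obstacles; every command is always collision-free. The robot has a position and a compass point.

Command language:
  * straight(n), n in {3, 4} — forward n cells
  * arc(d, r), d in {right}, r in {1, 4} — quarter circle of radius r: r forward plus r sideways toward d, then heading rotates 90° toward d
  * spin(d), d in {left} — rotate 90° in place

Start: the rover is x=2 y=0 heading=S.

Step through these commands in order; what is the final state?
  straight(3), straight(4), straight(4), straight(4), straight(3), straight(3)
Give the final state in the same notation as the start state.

x=2 y=-21 heading=S

from: x=2 y=0 heading=S
step 1 (straight(3)): x=2 y=-3 heading=S
step 2 (straight(4)): x=2 y=-7 heading=S
step 3 (straight(4)): x=2 y=-11 heading=S
step 4 (straight(4)): x=2 y=-15 heading=S
step 5 (straight(3)): x=2 y=-18 heading=S
step 6 (straight(3)): x=2 y=-21 heading=S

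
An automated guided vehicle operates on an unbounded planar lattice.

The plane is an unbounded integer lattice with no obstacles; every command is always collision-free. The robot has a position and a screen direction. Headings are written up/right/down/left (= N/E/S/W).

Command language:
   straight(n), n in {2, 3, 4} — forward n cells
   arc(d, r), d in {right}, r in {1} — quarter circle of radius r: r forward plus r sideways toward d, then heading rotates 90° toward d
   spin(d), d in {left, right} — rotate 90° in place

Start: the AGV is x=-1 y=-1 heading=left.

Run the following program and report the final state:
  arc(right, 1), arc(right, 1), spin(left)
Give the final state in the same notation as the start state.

begin: x=-1 y=-1 heading=left
t=1 arc(right, 1) ⇒ x=-2 y=0 heading=up
t=2 arc(right, 1) ⇒ x=-1 y=1 heading=right
t=3 spin(left) ⇒ x=-1 y=1 heading=up

x=-1 y=1 heading=up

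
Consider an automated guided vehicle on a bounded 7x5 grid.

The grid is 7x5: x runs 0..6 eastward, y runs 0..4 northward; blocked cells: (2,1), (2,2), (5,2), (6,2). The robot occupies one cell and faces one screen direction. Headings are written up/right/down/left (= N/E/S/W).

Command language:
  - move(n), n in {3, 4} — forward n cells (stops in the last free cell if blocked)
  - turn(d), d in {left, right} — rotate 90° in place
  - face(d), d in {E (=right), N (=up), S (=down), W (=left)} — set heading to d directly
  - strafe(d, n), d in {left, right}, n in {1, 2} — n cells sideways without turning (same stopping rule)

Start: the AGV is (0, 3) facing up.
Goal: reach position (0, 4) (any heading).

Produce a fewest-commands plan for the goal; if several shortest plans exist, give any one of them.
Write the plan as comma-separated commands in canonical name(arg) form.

move(3)

t0: (0, 3) facing up
1. move(3) → (0, 4) facing up
minimal: 1 command(s), checked below 1.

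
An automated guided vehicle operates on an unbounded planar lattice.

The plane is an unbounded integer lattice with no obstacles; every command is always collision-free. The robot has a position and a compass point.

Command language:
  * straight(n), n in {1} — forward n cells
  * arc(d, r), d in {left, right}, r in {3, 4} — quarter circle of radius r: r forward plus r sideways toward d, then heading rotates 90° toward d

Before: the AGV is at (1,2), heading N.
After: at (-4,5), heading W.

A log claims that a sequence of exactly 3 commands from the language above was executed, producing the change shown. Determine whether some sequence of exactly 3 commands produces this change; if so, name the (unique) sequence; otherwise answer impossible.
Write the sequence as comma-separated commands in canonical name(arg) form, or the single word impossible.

key: cell and facing (now W) both changed — the 3 commands mix motion and turning
t0: at (1,2), heading N
t=1 arc(left, 3) ⇒ at (-2,5), heading W
t=2 straight(1) ⇒ at (-3,5), heading W
t=3 straight(1) ⇒ at (-4,5), heading W
uniquely the one of 125 3-step routes that fits.

arc(left, 3), straight(1), straight(1)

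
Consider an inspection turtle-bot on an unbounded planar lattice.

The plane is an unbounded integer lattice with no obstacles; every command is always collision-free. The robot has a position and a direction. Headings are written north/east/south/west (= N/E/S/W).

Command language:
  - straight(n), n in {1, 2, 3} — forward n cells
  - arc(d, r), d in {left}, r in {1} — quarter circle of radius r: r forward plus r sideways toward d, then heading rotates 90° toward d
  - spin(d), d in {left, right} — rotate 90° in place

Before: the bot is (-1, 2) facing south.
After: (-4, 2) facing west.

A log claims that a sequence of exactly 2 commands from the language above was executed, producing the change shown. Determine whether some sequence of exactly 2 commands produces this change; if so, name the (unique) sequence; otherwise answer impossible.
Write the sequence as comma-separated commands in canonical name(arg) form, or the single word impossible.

spin(right), straight(3)

key: order matters: swapping spin(right) and straight(3) lands elsewhere
begin: (-1, 2) facing south
1. spin(right) → (-1, 2) facing west
2. straight(3) → (-4, 2) facing west
all 36 alternatives checked — unique.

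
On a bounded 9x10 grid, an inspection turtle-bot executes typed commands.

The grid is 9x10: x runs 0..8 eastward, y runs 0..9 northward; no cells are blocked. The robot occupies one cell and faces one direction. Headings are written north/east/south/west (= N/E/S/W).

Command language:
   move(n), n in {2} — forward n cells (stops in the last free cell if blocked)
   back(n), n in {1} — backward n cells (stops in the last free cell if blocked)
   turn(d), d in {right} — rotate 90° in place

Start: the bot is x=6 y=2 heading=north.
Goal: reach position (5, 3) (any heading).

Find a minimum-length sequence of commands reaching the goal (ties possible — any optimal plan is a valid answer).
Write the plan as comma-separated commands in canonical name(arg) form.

move(2), back(1), turn(right), back(1)

begin: x=6 y=2 heading=north
t=1 move(2) ⇒ x=6 y=4 heading=north
t=2 back(1) ⇒ x=6 y=3 heading=north
t=3 turn(right) ⇒ x=6 y=3 heading=east
t=4 back(1) ⇒ x=5 y=3 heading=east
nothing shorter than 4 reaches the goal.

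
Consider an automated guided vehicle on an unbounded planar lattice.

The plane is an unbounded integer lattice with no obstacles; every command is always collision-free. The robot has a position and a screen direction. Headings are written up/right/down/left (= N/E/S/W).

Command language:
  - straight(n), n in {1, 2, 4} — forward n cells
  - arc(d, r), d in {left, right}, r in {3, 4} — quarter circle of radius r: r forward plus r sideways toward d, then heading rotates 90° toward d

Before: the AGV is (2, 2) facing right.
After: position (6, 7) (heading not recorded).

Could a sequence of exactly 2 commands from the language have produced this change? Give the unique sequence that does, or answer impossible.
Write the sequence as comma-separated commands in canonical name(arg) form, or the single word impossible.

arc(left, 4), straight(1)

key: running straight(1) before arc(left, 4) would end elsewhere — order is forced
begin: (2, 2) facing right
[1] after arc(left, 4): (6, 6) facing up
[2] after straight(1): (6, 7) facing up
all 49 alternatives checked — unique.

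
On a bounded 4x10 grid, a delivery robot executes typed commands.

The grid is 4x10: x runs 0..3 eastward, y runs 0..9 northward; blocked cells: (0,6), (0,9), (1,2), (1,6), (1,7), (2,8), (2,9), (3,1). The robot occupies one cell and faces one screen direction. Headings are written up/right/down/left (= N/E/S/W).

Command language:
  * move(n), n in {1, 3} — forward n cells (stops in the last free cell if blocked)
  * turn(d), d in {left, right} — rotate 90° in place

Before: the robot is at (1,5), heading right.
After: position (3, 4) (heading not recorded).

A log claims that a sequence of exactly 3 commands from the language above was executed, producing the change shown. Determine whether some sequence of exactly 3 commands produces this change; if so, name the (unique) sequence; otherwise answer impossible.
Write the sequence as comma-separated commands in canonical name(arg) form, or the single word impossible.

move(3), turn(right), move(1)

key: move(3) runs into the grid edge before its full distance
t0: at (1,5), heading right
1. move(3) → at (3,5), heading right
2. turn(right) → at (3,5), heading down
3. move(1) → at (3,4), heading down
uniquely the one of 64 3-step routes that fits.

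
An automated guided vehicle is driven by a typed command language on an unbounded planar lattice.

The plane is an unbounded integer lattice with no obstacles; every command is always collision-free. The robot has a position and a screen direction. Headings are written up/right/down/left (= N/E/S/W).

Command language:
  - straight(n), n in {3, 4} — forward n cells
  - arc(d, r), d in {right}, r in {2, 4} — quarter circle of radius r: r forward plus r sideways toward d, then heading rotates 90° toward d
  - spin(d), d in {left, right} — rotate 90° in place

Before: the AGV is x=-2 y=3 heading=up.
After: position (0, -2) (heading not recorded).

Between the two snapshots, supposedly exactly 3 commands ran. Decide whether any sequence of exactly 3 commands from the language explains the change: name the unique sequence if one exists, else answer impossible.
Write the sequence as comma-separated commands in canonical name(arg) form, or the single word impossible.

key: running straight(3) before spin(right) would end elsewhere — order is forced
start: x=-2 y=3 heading=up
t=1 spin(right) ⇒ x=-2 y=3 heading=right
t=2 arc(right, 2) ⇒ x=0 y=1 heading=down
t=3 straight(3) ⇒ x=0 y=-2 heading=down
no rival 3-sequence matches.

spin(right), arc(right, 2), straight(3)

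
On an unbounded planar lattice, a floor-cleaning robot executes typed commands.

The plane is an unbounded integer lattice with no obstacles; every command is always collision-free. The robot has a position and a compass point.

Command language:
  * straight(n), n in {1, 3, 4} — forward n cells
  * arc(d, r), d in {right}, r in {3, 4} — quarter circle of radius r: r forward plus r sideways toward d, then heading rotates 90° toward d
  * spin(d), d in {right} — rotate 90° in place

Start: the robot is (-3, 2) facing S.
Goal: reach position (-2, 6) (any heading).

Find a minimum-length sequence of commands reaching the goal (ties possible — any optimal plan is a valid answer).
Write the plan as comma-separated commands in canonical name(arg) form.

spin(right), straight(3), spin(right), arc(right, 4)

initial: (-3, 2) facing S
t=1 spin(right) ⇒ (-3, 2) facing W
t=2 straight(3) ⇒ (-6, 2) facing W
t=3 spin(right) ⇒ (-6, 2) facing N
t=4 arc(right, 4) ⇒ (-2, 6) facing E
shorter routes all fall short; 4 is best.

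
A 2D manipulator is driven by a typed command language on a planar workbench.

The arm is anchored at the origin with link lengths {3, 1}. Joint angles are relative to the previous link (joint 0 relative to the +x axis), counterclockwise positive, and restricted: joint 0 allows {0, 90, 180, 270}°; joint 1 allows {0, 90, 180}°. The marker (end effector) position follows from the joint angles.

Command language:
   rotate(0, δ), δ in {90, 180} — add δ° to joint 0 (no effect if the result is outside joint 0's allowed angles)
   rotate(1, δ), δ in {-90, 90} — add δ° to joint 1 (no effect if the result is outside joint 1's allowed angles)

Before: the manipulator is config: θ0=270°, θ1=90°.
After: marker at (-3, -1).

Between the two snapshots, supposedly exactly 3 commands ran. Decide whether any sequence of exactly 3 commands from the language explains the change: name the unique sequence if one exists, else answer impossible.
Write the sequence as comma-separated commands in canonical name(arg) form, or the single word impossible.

from: config: θ0=270°, θ1=90°
t=1 rotate(0, 90) ⇒ config: θ0=0°, θ1=90°
t=2 rotate(0, 90) ⇒ config: θ0=90°, θ1=90°
t=3 rotate(0, 90) ⇒ config: θ0=180°, θ1=90°
uniquely the one of 64 3-step routes that fits.

rotate(0, 90), rotate(0, 90), rotate(0, 90)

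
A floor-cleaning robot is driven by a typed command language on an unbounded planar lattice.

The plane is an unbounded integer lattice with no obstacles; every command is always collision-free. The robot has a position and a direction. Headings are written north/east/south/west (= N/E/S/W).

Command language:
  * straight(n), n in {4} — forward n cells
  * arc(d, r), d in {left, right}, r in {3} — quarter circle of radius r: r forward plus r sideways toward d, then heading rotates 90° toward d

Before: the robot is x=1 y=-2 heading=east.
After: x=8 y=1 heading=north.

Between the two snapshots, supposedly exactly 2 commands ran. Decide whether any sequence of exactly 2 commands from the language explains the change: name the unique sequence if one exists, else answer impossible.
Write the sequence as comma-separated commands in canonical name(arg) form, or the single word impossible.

straight(4), arc(left, 3)

key: order matters: swapping straight(4) and arc(left, 3) lands elsewhere
t0: x=1 y=-2 heading=east
step 1 (straight(4)): x=5 y=-2 heading=east
step 2 (arc(left, 3)): x=8 y=1 heading=north
uniquely the one of 9 2-step routes that fits.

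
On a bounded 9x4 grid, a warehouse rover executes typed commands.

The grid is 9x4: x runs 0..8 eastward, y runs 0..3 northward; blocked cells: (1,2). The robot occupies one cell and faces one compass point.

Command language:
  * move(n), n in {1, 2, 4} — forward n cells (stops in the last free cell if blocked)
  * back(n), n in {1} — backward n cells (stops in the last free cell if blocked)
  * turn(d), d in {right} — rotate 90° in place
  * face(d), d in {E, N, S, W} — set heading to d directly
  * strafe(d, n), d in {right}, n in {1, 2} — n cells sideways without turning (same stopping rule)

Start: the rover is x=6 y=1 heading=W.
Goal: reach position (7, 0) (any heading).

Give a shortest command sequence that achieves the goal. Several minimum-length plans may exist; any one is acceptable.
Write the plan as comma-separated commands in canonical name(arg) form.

turn(right), strafe(right, 1), back(1)

begin: x=6 y=1 heading=W
t=1 turn(right) ⇒ x=6 y=1 heading=N
t=2 strafe(right, 1) ⇒ x=7 y=1 heading=N
t=3 back(1) ⇒ x=7 y=0 heading=N
minimal: 3 command(s), checked below 3.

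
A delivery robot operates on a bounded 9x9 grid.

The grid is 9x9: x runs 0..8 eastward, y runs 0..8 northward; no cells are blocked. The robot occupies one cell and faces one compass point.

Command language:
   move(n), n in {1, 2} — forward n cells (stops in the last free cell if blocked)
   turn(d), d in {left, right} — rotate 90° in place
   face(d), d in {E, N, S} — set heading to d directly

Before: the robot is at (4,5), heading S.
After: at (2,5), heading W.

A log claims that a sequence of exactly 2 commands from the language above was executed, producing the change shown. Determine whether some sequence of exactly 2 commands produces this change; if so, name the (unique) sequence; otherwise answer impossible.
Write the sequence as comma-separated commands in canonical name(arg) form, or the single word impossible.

turn(right), move(2)

key: order matters: swapping turn(right) and move(2) lands elsewhere
start: at (4,5), heading S
step 1 (turn(right)): at (4,5), heading W
step 2 (move(2)): at (2,5), heading W
all 49 alternatives checked — unique.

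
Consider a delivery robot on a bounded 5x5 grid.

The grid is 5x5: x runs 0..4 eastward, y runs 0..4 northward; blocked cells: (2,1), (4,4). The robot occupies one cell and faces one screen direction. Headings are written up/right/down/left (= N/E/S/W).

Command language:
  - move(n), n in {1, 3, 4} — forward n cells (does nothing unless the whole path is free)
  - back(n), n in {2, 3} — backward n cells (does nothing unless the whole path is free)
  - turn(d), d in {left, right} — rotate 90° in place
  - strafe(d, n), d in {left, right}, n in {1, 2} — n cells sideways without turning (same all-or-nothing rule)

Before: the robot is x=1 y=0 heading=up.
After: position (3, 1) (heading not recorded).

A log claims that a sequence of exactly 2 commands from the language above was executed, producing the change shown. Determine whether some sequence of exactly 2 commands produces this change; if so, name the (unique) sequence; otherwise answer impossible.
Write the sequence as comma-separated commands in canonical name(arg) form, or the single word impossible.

key: running move(1) before strafe(right, 2) would end elsewhere — order is forced
initial: x=1 y=0 heading=up
[1] after strafe(right, 2): x=3 y=0 heading=up
[2] after move(1): x=3 y=1 heading=up
no other 2-command option fits: unique.

strafe(right, 2), move(1)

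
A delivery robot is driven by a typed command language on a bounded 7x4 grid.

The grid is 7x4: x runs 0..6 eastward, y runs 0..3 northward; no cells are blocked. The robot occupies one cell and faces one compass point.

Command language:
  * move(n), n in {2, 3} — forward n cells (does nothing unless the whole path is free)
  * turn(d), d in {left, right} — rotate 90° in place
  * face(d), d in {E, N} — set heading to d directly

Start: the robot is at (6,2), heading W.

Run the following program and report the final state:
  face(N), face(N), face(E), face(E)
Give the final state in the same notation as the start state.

at (6,2), heading E

from: at (6,2), heading W
[1] after face(N): at (6,2), heading N
[2] after face(N): at (6,2), heading N
[3] after face(E): at (6,2), heading E
[4] after face(E): at (6,2), heading E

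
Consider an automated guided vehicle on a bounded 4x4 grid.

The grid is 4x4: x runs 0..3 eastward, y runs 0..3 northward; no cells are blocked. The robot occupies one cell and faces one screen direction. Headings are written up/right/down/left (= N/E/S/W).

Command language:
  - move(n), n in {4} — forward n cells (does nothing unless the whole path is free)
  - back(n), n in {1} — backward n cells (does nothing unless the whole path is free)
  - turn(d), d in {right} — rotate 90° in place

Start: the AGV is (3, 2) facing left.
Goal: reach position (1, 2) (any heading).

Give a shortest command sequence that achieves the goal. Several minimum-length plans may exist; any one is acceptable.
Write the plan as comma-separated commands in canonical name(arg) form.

from: (3, 2) facing left
1. turn(right) → (3, 2) facing up
2. turn(right) → (3, 2) facing right
3. back(1) → (2, 2) facing right
4. back(1) → (1, 2) facing right
nothing shorter than 4 reaches the goal.

turn(right), turn(right), back(1), back(1)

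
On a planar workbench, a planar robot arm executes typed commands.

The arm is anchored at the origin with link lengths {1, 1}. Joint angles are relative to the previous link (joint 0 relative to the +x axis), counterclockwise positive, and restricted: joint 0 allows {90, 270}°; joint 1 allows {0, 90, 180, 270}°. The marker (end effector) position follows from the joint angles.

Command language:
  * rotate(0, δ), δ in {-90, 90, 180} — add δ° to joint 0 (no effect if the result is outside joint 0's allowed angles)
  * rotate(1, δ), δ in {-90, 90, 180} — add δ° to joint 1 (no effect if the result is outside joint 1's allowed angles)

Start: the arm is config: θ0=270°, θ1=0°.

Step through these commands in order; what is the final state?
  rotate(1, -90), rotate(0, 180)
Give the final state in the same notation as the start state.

start: config: θ0=270°, θ1=0°
t=1 rotate(1, -90) ⇒ config: θ0=270°, θ1=270°
t=2 rotate(0, 180) ⇒ config: θ0=90°, θ1=270°

config: θ0=90°, θ1=270°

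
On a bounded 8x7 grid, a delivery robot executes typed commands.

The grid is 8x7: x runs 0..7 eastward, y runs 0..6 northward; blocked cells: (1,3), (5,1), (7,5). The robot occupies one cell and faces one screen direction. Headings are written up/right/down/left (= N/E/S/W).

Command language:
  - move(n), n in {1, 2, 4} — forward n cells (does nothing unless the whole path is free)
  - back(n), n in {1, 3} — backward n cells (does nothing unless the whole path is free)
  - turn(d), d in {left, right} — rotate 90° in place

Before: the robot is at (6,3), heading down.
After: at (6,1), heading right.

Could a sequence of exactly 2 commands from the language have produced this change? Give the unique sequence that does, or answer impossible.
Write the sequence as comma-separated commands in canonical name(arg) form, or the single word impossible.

key: position moved to (6,1) AND the heading swung to E — translation plus rotation needed
begin: at (6,3), heading down
t=1 move(2) ⇒ at (6,1), heading down
t=2 turn(left) ⇒ at (6,1), heading right
all 49 alternatives checked — unique.

move(2), turn(left)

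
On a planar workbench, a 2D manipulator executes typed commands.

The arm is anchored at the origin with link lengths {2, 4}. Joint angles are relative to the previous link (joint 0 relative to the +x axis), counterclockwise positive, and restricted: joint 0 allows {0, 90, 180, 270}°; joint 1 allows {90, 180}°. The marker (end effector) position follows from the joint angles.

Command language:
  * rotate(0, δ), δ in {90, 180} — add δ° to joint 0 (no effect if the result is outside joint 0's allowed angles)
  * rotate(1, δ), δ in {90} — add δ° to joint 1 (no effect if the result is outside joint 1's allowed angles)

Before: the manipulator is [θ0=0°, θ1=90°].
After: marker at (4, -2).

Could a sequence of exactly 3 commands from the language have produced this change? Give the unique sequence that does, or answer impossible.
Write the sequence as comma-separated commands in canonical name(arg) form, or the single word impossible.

rotate(0, 90), rotate(0, 90), rotate(0, 90)

from: [θ0=0°, θ1=90°]
1. rotate(0, 90) → [θ0=90°, θ1=90°]
2. rotate(0, 90) → [θ0=180°, θ1=90°]
3. rotate(0, 90) → [θ0=270°, θ1=90°]
no other 3-command option fits: unique.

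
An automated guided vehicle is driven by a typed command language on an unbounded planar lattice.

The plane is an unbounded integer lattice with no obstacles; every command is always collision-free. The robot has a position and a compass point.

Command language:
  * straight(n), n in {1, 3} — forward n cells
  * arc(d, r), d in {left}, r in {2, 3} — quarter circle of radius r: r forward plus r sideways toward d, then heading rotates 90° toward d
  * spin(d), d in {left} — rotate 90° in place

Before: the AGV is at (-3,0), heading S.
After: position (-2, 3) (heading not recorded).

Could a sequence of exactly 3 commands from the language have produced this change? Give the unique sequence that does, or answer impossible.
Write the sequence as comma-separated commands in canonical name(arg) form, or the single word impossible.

arc(left, 2), arc(left, 2), arc(left, 3)

key: running arc(left, 3) before arc(left, 2) would end elsewhere — order is forced
t0: at (-3,0), heading S
t=1 arc(left, 2) ⇒ at (-1,-2), heading E
t=2 arc(left, 2) ⇒ at (1,0), heading N
t=3 arc(left, 3) ⇒ at (-2,3), heading W
uniquely the one of 125 3-step routes that fits.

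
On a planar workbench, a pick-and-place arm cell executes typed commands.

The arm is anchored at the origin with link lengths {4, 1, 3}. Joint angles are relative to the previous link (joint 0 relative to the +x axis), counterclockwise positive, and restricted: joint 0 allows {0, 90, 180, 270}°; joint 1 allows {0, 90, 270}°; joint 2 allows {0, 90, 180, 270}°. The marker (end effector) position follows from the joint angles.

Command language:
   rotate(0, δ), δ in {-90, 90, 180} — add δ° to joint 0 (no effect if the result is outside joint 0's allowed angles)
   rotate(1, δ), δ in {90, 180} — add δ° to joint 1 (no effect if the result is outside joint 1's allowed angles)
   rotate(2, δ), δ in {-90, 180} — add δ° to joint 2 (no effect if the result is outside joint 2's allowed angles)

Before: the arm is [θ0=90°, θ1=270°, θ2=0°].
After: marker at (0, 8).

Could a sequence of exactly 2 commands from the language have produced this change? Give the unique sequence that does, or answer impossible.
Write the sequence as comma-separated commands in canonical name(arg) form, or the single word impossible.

rotate(1, 90), rotate(1, 180)

key: running rotate(1, 180) before rotate(1, 90) would end elsewhere — order is forced
t0: [θ0=90°, θ1=270°, θ2=0°]
1. rotate(1, 90) → [θ0=90°, θ1=0°, θ2=0°]
2. rotate(1, 180) → [θ0=90°, θ1=0°, θ2=0°]
all 49 alternatives checked — unique.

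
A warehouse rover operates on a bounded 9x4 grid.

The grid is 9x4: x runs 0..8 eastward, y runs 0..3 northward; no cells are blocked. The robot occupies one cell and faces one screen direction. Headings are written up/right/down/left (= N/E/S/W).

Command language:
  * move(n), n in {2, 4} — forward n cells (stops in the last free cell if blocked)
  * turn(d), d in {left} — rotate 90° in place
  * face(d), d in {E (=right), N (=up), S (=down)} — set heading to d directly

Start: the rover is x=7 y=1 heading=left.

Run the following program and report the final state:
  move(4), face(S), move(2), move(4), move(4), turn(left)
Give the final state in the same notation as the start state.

x=3 y=0 heading=right

initial: x=7 y=1 heading=left
step 1 (move(4)): x=3 y=1 heading=left
step 2 (face(S)): x=3 y=1 heading=down
step 3 (move(2)): x=3 y=0 heading=down
step 4 (move(4)): x=3 y=0 heading=down
step 5 (move(4)): x=3 y=0 heading=down
step 6 (turn(left)): x=3 y=0 heading=right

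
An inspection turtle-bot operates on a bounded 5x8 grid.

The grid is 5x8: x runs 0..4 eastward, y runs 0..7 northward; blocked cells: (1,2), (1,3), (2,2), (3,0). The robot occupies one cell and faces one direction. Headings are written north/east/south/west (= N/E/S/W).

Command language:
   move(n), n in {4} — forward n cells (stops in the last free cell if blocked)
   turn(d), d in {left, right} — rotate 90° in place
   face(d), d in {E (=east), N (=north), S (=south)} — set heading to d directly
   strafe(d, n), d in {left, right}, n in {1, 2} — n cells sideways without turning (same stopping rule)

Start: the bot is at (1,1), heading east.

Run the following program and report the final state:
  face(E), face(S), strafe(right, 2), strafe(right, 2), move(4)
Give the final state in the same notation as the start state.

t0: at (1,1), heading east
t=1 face(E) ⇒ at (1,1), heading east
t=2 face(S) ⇒ at (1,1), heading south
t=3 strafe(right, 2) ⇒ at (0,1), heading south
t=4 strafe(right, 2) ⇒ at (0,1), heading south
t=5 move(4) ⇒ at (0,0), heading south

at (0,0), heading south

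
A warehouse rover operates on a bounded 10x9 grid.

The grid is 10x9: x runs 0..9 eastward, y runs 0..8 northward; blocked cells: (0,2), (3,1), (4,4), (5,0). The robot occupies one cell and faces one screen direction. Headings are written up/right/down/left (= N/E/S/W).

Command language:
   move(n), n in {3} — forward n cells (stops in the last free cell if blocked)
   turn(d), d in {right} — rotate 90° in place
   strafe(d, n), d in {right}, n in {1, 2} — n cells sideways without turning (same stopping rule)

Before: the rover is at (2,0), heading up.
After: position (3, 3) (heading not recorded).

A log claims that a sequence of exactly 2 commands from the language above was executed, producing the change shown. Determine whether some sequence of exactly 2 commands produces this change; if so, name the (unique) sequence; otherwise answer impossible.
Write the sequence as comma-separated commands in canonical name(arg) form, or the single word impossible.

move(3), strafe(right, 1)

key: order matters: swapping move(3) and strafe(right, 1) lands elsewhere
from: at (2,0), heading up
t=1 move(3) ⇒ at (2,3), heading up
t=2 strafe(right, 1) ⇒ at (3,3), heading up
no other 2-command option fits: unique.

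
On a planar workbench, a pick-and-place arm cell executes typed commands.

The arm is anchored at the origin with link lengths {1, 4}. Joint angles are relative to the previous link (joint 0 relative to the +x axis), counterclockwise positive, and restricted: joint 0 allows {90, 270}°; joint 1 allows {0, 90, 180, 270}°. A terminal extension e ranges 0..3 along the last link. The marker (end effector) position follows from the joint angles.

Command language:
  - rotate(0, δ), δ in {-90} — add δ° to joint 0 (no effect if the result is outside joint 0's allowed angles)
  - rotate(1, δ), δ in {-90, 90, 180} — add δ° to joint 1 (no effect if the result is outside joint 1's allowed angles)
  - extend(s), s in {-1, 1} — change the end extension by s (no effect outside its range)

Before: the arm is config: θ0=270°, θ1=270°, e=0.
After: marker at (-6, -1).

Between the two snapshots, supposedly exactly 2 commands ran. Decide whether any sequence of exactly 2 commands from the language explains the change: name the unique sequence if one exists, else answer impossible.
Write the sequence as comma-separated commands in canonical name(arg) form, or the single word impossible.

t0: config: θ0=270°, θ1=270°, e=0
[1] after extend(1): config: θ0=270°, θ1=270°, e=1
[2] after extend(1): config: θ0=270°, θ1=270°, e=2
no rival 2-sequence matches.

extend(1), extend(1)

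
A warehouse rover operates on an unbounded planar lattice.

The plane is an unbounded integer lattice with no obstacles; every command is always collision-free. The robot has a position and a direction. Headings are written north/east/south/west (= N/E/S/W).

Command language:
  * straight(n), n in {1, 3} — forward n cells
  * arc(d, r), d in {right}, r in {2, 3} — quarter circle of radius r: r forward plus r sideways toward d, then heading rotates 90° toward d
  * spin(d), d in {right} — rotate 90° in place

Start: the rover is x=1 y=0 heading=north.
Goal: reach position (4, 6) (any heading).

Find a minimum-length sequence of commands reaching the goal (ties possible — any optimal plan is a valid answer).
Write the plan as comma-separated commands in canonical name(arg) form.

straight(3), arc(right, 3)

from: x=1 y=0 heading=north
t=1 straight(3) ⇒ x=1 y=3 heading=north
t=2 arc(right, 3) ⇒ x=4 y=6 heading=east
shorter routes all fall short; 2 is best.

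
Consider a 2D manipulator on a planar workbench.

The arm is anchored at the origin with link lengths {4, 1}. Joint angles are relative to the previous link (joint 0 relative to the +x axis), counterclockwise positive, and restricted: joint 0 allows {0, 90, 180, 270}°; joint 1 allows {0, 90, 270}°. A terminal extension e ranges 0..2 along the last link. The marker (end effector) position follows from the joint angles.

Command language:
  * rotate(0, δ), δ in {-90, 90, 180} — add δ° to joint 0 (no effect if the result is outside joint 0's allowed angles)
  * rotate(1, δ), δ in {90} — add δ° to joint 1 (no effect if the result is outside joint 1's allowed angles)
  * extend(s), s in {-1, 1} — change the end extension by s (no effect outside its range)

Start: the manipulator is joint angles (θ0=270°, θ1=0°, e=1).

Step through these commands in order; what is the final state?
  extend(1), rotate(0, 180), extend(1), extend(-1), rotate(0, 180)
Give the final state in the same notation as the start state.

joint angles (θ0=270°, θ1=0°, e=1)

begin: joint angles (θ0=270°, θ1=0°, e=1)
[1] after extend(1): joint angles (θ0=270°, θ1=0°, e=2)
[2] after rotate(0, 180): joint angles (θ0=90°, θ1=0°, e=2)
[3] after extend(1): joint angles (θ0=90°, θ1=0°, e=2)
[4] after extend(-1): joint angles (θ0=90°, θ1=0°, e=1)
[5] after rotate(0, 180): joint angles (θ0=270°, θ1=0°, e=1)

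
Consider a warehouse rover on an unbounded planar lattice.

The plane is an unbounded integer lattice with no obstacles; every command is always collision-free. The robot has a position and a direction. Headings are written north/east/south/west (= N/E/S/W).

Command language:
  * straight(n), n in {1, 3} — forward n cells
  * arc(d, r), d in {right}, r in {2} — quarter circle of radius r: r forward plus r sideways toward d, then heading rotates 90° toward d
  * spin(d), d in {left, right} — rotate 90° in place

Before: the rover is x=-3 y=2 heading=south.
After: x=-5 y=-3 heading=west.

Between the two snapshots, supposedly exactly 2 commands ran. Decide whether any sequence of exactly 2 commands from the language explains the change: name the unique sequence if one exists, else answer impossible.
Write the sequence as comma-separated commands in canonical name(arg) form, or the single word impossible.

straight(3), arc(right, 2)

key: cell and facing (now W) both changed — the 2 commands mix motion and turning
t0: x=-3 y=2 heading=south
1. straight(3) → x=-3 y=-1 heading=south
2. arc(right, 2) → x=-5 y=-3 heading=west
uniquely the one of 25 2-step routes that fits.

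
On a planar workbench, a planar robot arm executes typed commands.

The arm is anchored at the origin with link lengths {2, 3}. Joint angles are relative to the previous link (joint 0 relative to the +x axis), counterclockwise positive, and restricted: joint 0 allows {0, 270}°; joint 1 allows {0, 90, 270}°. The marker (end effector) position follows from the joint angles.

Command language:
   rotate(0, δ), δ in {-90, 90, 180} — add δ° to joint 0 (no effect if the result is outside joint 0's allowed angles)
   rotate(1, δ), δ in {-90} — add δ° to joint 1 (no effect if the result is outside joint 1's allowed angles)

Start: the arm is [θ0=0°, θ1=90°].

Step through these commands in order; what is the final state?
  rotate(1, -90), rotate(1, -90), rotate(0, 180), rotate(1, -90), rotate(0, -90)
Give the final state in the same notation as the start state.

begin: [θ0=0°, θ1=90°]
1. rotate(1, -90) → [θ0=0°, θ1=0°]
2. rotate(1, -90) → [θ0=0°, θ1=270°]
3. rotate(0, 180) → [θ0=0°, θ1=270°]
4. rotate(1, -90) → [θ0=0°, θ1=270°]
5. rotate(0, -90) → [θ0=270°, θ1=270°]

[θ0=270°, θ1=270°]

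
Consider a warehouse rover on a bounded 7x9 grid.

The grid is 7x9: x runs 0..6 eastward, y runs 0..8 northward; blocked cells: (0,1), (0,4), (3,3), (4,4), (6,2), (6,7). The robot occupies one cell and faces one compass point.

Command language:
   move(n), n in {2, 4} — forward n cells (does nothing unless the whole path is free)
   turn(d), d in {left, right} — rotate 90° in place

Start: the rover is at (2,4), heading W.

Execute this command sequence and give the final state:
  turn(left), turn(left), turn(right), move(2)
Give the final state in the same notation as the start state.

at (2,2), heading S

begin: at (2,4), heading W
1. turn(left) → at (2,4), heading S
2. turn(left) → at (2,4), heading E
3. turn(right) → at (2,4), heading S
4. move(2) → at (2,2), heading S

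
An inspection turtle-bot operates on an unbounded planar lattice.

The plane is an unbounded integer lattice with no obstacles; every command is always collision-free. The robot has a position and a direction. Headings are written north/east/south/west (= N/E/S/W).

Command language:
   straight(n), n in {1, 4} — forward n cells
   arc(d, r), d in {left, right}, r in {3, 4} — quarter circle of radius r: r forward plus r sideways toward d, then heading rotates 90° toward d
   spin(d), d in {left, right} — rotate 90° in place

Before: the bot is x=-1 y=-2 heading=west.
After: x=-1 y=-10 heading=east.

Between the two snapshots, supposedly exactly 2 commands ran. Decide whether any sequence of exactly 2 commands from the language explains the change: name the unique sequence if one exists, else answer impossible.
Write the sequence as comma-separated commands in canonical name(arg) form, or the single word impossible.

arc(left, 4), arc(left, 4)

key: cell and facing (now E) both changed — the 2 commands mix motion and turning
initial: x=-1 y=-2 heading=west
step 1 (arc(left, 4)): x=-5 y=-6 heading=south
step 2 (arc(left, 4)): x=-1 y=-10 heading=east
no other 2-command option fits: unique.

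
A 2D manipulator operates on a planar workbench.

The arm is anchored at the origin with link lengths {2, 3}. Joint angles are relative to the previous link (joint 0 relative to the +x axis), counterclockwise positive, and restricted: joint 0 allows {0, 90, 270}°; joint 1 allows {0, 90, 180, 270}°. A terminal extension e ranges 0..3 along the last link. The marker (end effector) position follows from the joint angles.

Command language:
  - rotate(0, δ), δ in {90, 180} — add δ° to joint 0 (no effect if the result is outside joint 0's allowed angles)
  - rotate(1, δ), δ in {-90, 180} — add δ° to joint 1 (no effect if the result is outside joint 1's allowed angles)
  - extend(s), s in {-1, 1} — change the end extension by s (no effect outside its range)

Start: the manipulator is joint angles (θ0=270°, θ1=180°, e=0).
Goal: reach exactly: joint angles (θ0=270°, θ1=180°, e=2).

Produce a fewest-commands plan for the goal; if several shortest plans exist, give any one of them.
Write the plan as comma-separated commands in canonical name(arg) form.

extend(1), extend(1)

start: joint angles (θ0=270°, θ1=180°, e=0)
1. extend(1) → joint angles (θ0=270°, θ1=180°, e=1)
2. extend(1) → joint angles (θ0=270°, θ1=180°, e=2)
shorter routes all fall short; 2 is best.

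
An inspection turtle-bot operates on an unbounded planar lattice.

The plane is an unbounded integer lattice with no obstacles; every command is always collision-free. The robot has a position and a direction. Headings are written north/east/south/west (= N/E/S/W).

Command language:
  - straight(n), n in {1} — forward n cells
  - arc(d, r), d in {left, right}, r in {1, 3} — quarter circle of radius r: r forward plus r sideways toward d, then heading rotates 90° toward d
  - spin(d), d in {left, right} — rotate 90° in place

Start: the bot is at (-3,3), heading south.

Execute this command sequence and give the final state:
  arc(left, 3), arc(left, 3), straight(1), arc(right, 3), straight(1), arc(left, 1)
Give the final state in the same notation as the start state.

at (8,8), heading north

t0: at (-3,3), heading south
step 1 (arc(left, 3)): at (0,0), heading east
step 2 (arc(left, 3)): at (3,3), heading north
step 3 (straight(1)): at (3,4), heading north
step 4 (arc(right, 3)): at (6,7), heading east
step 5 (straight(1)): at (7,7), heading east
step 6 (arc(left, 1)): at (8,8), heading north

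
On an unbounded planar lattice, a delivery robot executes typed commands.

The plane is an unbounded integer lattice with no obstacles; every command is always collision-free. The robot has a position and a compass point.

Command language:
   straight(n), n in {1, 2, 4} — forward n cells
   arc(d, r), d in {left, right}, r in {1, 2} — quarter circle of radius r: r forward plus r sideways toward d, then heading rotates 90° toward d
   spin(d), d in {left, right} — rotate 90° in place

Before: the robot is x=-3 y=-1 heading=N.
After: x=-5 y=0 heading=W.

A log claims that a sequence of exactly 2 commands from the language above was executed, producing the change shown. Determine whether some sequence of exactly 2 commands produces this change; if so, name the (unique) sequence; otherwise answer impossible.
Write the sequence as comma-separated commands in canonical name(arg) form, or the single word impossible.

arc(left, 1), straight(1)

key: order matters: swapping arc(left, 1) and straight(1) lands elsewhere
t0: x=-3 y=-1 heading=N
t=1 arc(left, 1) ⇒ x=-4 y=0 heading=W
t=2 straight(1) ⇒ x=-5 y=0 heading=W
no rival 2-sequence matches.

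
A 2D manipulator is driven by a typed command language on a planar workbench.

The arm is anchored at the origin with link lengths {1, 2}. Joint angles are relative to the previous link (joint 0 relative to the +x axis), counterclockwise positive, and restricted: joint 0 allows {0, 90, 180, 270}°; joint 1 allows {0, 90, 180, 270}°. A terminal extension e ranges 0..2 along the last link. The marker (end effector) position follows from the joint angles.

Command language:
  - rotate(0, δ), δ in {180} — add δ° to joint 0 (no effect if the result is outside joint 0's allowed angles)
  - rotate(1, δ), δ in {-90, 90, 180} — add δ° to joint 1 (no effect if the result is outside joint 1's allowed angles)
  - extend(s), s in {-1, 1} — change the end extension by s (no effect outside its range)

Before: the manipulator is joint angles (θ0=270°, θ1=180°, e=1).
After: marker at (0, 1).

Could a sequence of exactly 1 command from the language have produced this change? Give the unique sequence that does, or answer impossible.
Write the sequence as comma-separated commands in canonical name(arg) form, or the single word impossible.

extend(-1)

from: joint angles (θ0=270°, θ1=180°, e=1)
[1] after extend(-1): joint angles (θ0=270°, θ1=180°, e=0)
no rival 1-sequence matches.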